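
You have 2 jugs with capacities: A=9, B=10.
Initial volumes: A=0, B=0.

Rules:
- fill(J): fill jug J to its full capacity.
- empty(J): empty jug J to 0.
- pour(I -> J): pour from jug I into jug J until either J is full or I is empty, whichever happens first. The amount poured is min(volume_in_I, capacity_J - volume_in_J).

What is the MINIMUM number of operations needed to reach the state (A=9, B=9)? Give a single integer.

Answer: 3

Derivation:
BFS from (A=0, B=0). One shortest path:
  1. fill(A) -> (A=9 B=0)
  2. pour(A -> B) -> (A=0 B=9)
  3. fill(A) -> (A=9 B=9)
Reached target in 3 moves.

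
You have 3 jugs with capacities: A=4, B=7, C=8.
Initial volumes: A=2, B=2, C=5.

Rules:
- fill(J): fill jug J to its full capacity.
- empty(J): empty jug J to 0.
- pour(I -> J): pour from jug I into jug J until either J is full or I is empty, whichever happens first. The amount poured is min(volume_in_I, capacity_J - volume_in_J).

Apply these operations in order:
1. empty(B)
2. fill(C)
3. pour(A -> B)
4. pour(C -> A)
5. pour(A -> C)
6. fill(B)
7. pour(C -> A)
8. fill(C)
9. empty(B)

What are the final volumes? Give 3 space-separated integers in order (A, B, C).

Answer: 4 0 8

Derivation:
Step 1: empty(B) -> (A=2 B=0 C=5)
Step 2: fill(C) -> (A=2 B=0 C=8)
Step 3: pour(A -> B) -> (A=0 B=2 C=8)
Step 4: pour(C -> A) -> (A=4 B=2 C=4)
Step 5: pour(A -> C) -> (A=0 B=2 C=8)
Step 6: fill(B) -> (A=0 B=7 C=8)
Step 7: pour(C -> A) -> (A=4 B=7 C=4)
Step 8: fill(C) -> (A=4 B=7 C=8)
Step 9: empty(B) -> (A=4 B=0 C=8)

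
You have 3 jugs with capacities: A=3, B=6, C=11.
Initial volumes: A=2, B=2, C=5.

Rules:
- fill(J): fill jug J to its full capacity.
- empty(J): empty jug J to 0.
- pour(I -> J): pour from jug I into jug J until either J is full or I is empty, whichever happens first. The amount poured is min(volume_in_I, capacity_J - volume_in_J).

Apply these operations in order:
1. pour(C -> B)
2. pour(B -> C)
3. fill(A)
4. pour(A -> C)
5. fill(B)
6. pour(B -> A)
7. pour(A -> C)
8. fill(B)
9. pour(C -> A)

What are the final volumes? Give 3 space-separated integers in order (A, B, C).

Step 1: pour(C -> B) -> (A=2 B=6 C=1)
Step 2: pour(B -> C) -> (A=2 B=0 C=7)
Step 3: fill(A) -> (A=3 B=0 C=7)
Step 4: pour(A -> C) -> (A=0 B=0 C=10)
Step 5: fill(B) -> (A=0 B=6 C=10)
Step 6: pour(B -> A) -> (A=3 B=3 C=10)
Step 7: pour(A -> C) -> (A=2 B=3 C=11)
Step 8: fill(B) -> (A=2 B=6 C=11)
Step 9: pour(C -> A) -> (A=3 B=6 C=10)

Answer: 3 6 10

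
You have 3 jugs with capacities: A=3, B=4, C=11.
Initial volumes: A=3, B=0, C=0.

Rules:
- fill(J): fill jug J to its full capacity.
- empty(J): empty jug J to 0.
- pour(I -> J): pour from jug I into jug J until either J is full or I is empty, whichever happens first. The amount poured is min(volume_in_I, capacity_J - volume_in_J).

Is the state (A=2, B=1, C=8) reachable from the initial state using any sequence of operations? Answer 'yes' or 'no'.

BFS explored all 180 reachable states.
Reachable set includes: (0,0,0), (0,0,1), (0,0,2), (0,0,3), (0,0,4), (0,0,5), (0,0,6), (0,0,7), (0,0,8), (0,0,9), (0,0,10), (0,0,11) ...
Target (A=2, B=1, C=8) not in reachable set → no.

Answer: no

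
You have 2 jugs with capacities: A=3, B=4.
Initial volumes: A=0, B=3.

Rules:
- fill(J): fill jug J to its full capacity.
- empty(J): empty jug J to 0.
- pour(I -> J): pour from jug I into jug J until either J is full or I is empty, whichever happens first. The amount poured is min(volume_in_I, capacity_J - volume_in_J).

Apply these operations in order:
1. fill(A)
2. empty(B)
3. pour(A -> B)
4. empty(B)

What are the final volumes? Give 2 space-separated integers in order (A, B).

Step 1: fill(A) -> (A=3 B=3)
Step 2: empty(B) -> (A=3 B=0)
Step 3: pour(A -> B) -> (A=0 B=3)
Step 4: empty(B) -> (A=0 B=0)

Answer: 0 0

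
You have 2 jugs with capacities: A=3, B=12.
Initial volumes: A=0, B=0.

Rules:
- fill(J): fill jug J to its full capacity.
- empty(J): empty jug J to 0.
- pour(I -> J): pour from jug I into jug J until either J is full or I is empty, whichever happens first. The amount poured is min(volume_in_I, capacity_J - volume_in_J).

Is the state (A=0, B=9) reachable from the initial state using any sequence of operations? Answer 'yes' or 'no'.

Answer: yes

Derivation:
BFS from (A=0, B=0):
  1. fill(B) -> (A=0 B=12)
  2. pour(B -> A) -> (A=3 B=9)
  3. empty(A) -> (A=0 B=9)
Target reached → yes.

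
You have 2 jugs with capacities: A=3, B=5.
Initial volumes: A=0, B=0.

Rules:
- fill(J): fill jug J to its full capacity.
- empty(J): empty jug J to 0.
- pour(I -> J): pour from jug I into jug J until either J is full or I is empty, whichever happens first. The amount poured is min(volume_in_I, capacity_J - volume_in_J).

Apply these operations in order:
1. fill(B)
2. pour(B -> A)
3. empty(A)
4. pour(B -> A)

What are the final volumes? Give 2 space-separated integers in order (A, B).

Answer: 2 0

Derivation:
Step 1: fill(B) -> (A=0 B=5)
Step 2: pour(B -> A) -> (A=3 B=2)
Step 3: empty(A) -> (A=0 B=2)
Step 4: pour(B -> A) -> (A=2 B=0)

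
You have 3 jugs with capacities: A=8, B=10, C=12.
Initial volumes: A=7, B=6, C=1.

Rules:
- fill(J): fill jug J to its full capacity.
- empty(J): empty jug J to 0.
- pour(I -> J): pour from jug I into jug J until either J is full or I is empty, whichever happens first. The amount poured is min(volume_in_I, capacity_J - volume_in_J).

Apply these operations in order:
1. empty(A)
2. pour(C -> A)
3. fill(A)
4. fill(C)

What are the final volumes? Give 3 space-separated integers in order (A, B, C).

Answer: 8 6 12

Derivation:
Step 1: empty(A) -> (A=0 B=6 C=1)
Step 2: pour(C -> A) -> (A=1 B=6 C=0)
Step 3: fill(A) -> (A=8 B=6 C=0)
Step 4: fill(C) -> (A=8 B=6 C=12)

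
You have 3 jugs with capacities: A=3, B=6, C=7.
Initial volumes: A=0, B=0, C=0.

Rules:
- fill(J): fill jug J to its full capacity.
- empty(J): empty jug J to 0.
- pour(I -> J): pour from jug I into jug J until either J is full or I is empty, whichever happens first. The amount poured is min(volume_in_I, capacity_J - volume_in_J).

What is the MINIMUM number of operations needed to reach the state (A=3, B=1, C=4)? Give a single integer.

Answer: 6

Derivation:
BFS from (A=0, B=0, C=0). One shortest path:
  1. fill(C) -> (A=0 B=0 C=7)
  2. pour(C -> B) -> (A=0 B=6 C=1)
  3. empty(B) -> (A=0 B=0 C=1)
  4. pour(C -> B) -> (A=0 B=1 C=0)
  5. fill(C) -> (A=0 B=1 C=7)
  6. pour(C -> A) -> (A=3 B=1 C=4)
Reached target in 6 moves.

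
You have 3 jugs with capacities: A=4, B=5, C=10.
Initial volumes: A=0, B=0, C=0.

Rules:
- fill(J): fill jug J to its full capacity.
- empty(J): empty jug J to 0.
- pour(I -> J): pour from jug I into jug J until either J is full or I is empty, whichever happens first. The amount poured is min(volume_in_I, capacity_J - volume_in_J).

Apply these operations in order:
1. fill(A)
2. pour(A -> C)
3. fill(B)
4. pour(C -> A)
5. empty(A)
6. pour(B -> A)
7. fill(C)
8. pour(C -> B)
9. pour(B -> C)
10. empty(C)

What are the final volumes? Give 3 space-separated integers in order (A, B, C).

Answer: 4 1 0

Derivation:
Step 1: fill(A) -> (A=4 B=0 C=0)
Step 2: pour(A -> C) -> (A=0 B=0 C=4)
Step 3: fill(B) -> (A=0 B=5 C=4)
Step 4: pour(C -> A) -> (A=4 B=5 C=0)
Step 5: empty(A) -> (A=0 B=5 C=0)
Step 6: pour(B -> A) -> (A=4 B=1 C=0)
Step 7: fill(C) -> (A=4 B=1 C=10)
Step 8: pour(C -> B) -> (A=4 B=5 C=6)
Step 9: pour(B -> C) -> (A=4 B=1 C=10)
Step 10: empty(C) -> (A=4 B=1 C=0)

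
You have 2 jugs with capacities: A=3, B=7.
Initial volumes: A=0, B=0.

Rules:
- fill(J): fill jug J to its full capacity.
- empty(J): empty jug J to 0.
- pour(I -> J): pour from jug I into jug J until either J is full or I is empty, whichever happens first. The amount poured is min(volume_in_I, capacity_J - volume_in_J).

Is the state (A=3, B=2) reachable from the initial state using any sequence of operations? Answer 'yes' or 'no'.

Answer: yes

Derivation:
BFS from (A=0, B=0):
  1. fill(A) -> (A=3 B=0)
  2. pour(A -> B) -> (A=0 B=3)
  3. fill(A) -> (A=3 B=3)
  4. pour(A -> B) -> (A=0 B=6)
  5. fill(A) -> (A=3 B=6)
  6. pour(A -> B) -> (A=2 B=7)
  7. empty(B) -> (A=2 B=0)
  8. pour(A -> B) -> (A=0 B=2)
  9. fill(A) -> (A=3 B=2)
Target reached → yes.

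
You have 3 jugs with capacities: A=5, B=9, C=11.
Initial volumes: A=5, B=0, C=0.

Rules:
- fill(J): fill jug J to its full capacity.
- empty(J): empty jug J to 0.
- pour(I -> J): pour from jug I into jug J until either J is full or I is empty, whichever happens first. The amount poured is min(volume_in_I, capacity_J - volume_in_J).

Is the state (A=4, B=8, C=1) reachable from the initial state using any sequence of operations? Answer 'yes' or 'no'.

Answer: no

Derivation:
BFS explored all 400 reachable states.
Reachable set includes: (0,0,0), (0,0,1), (0,0,2), (0,0,3), (0,0,4), (0,0,5), (0,0,6), (0,0,7), (0,0,8), (0,0,9), (0,0,10), (0,0,11) ...
Target (A=4, B=8, C=1) not in reachable set → no.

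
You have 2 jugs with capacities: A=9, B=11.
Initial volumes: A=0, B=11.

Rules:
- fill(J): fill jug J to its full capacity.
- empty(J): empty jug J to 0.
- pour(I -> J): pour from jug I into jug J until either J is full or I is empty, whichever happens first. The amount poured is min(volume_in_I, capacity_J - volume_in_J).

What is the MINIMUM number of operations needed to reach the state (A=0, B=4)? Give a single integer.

BFS from (A=0, B=11). One shortest path:
  1. pour(B -> A) -> (A=9 B=2)
  2. empty(A) -> (A=0 B=2)
  3. pour(B -> A) -> (A=2 B=0)
  4. fill(B) -> (A=2 B=11)
  5. pour(B -> A) -> (A=9 B=4)
  6. empty(A) -> (A=0 B=4)
Reached target in 6 moves.

Answer: 6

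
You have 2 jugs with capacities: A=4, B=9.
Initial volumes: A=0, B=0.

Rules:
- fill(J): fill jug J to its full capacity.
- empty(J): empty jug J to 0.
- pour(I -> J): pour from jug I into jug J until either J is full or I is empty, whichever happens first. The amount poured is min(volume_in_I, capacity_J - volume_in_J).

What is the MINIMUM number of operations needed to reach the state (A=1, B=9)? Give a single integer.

BFS from (A=0, B=0). One shortest path:
  1. fill(B) -> (A=0 B=9)
  2. pour(B -> A) -> (A=4 B=5)
  3. empty(A) -> (A=0 B=5)
  4. pour(B -> A) -> (A=4 B=1)
  5. empty(A) -> (A=0 B=1)
  6. pour(B -> A) -> (A=1 B=0)
  7. fill(B) -> (A=1 B=9)
Reached target in 7 moves.

Answer: 7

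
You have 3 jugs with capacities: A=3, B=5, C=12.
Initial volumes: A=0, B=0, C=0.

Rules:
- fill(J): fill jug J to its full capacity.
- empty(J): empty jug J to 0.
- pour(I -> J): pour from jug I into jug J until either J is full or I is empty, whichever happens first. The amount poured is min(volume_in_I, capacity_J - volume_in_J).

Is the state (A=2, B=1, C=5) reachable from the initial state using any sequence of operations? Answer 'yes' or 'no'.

Answer: no

Derivation:
BFS explored all 224 reachable states.
Reachable set includes: (0,0,0), (0,0,1), (0,0,2), (0,0,3), (0,0,4), (0,0,5), (0,0,6), (0,0,7), (0,0,8), (0,0,9), (0,0,10), (0,0,11) ...
Target (A=2, B=1, C=5) not in reachable set → no.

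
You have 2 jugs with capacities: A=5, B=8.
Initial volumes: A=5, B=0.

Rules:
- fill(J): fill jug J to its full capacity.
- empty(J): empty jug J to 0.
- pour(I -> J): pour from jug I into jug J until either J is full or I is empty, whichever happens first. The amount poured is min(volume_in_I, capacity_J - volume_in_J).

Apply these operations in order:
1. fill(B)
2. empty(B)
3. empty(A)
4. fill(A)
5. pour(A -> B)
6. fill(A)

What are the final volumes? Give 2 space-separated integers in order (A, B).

Step 1: fill(B) -> (A=5 B=8)
Step 2: empty(B) -> (A=5 B=0)
Step 3: empty(A) -> (A=0 B=0)
Step 4: fill(A) -> (A=5 B=0)
Step 5: pour(A -> B) -> (A=0 B=5)
Step 6: fill(A) -> (A=5 B=5)

Answer: 5 5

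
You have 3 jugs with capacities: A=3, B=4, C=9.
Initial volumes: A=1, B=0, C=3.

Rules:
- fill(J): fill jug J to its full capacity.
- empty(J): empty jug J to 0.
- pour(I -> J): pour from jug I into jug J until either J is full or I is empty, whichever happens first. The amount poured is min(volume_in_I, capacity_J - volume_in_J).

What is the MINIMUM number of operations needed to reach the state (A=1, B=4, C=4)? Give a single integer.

BFS from (A=1, B=0, C=3). One shortest path:
  1. fill(B) -> (A=1 B=4 C=3)
  2. empty(C) -> (A=1 B=4 C=0)
  3. pour(B -> C) -> (A=1 B=0 C=4)
  4. fill(B) -> (A=1 B=4 C=4)
Reached target in 4 moves.

Answer: 4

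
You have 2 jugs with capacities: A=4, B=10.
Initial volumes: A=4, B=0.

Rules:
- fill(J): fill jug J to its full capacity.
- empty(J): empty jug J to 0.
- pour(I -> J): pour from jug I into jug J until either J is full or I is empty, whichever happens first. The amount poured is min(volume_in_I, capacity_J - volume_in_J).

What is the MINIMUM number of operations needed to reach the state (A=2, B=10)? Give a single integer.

Answer: 5

Derivation:
BFS from (A=4, B=0). One shortest path:
  1. pour(A -> B) -> (A=0 B=4)
  2. fill(A) -> (A=4 B=4)
  3. pour(A -> B) -> (A=0 B=8)
  4. fill(A) -> (A=4 B=8)
  5. pour(A -> B) -> (A=2 B=10)
Reached target in 5 moves.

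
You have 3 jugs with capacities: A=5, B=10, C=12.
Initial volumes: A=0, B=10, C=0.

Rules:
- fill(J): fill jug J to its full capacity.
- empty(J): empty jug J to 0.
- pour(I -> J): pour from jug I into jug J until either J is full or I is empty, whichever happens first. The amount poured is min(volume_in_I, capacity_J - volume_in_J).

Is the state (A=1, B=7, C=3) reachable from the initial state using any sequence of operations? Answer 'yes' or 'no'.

Answer: no

Derivation:
BFS explored all 462 reachable states.
Reachable set includes: (0,0,0), (0,0,1), (0,0,2), (0,0,3), (0,0,4), (0,0,5), (0,0,6), (0,0,7), (0,0,8), (0,0,9), (0,0,10), (0,0,11) ...
Target (A=1, B=7, C=3) not in reachable set → no.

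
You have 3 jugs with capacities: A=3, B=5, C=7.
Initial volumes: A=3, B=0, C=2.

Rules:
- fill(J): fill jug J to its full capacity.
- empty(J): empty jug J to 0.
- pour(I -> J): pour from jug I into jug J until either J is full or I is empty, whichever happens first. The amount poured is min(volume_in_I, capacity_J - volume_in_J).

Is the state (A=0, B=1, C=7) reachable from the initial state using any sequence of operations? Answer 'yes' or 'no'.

BFS from (A=3, B=0, C=2):
  1. fill(B) -> (A=3 B=5 C=2)
  2. empty(C) -> (A=3 B=5 C=0)
  3. pour(A -> C) -> (A=0 B=5 C=3)
  4. pour(B -> C) -> (A=0 B=1 C=7)
Target reached → yes.

Answer: yes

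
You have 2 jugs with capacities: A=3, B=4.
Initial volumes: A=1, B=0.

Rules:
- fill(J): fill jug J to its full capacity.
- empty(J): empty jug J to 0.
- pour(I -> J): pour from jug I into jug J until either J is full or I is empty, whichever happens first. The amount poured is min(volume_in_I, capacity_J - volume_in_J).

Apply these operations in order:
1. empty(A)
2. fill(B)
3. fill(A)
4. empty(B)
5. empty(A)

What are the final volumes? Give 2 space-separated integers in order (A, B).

Answer: 0 0

Derivation:
Step 1: empty(A) -> (A=0 B=0)
Step 2: fill(B) -> (A=0 B=4)
Step 3: fill(A) -> (A=3 B=4)
Step 4: empty(B) -> (A=3 B=0)
Step 5: empty(A) -> (A=0 B=0)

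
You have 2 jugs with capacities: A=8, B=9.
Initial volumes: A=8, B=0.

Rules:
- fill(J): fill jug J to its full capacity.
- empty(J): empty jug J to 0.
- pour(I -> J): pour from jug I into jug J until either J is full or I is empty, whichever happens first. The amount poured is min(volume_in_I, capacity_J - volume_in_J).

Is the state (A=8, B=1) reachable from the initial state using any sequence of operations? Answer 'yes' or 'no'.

Answer: yes

Derivation:
BFS from (A=8, B=0):
  1. empty(A) -> (A=0 B=0)
  2. fill(B) -> (A=0 B=9)
  3. pour(B -> A) -> (A=8 B=1)
Target reached → yes.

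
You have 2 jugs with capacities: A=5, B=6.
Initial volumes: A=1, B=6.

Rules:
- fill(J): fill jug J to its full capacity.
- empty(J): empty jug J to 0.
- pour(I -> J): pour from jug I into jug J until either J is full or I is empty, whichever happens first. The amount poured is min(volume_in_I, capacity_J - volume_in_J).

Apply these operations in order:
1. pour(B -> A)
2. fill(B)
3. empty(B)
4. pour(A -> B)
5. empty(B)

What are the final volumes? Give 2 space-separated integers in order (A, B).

Step 1: pour(B -> A) -> (A=5 B=2)
Step 2: fill(B) -> (A=5 B=6)
Step 3: empty(B) -> (A=5 B=0)
Step 4: pour(A -> B) -> (A=0 B=5)
Step 5: empty(B) -> (A=0 B=0)

Answer: 0 0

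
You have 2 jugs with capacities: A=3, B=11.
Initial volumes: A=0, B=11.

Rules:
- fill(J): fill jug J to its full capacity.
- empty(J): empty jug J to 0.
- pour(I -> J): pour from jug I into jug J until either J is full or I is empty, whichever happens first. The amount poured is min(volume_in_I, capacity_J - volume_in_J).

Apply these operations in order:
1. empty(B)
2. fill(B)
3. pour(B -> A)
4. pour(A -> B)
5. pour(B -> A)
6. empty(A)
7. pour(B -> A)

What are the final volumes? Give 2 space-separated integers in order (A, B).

Answer: 3 5

Derivation:
Step 1: empty(B) -> (A=0 B=0)
Step 2: fill(B) -> (A=0 B=11)
Step 3: pour(B -> A) -> (A=3 B=8)
Step 4: pour(A -> B) -> (A=0 B=11)
Step 5: pour(B -> A) -> (A=3 B=8)
Step 6: empty(A) -> (A=0 B=8)
Step 7: pour(B -> A) -> (A=3 B=5)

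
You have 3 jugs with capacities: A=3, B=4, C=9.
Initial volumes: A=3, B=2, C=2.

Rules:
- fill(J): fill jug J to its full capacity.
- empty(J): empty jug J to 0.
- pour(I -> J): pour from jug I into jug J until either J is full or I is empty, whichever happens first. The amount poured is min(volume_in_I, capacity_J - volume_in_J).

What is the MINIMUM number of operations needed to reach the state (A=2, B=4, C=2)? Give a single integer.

Answer: 3

Derivation:
BFS from (A=3, B=2, C=2). One shortest path:
  1. empty(A) -> (A=0 B=2 C=2)
  2. pour(B -> A) -> (A=2 B=0 C=2)
  3. fill(B) -> (A=2 B=4 C=2)
Reached target in 3 moves.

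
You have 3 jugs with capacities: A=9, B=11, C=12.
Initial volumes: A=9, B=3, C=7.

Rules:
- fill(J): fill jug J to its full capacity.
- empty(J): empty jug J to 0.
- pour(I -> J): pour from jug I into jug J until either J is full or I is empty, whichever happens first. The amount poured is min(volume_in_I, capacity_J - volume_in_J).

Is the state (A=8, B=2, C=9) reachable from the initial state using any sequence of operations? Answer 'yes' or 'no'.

Answer: no

Derivation:
BFS explored all 680 reachable states.
Reachable set includes: (0,0,0), (0,0,1), (0,0,2), (0,0,3), (0,0,4), (0,0,5), (0,0,6), (0,0,7), (0,0,8), (0,0,9), (0,0,10), (0,0,11) ...
Target (A=8, B=2, C=9) not in reachable set → no.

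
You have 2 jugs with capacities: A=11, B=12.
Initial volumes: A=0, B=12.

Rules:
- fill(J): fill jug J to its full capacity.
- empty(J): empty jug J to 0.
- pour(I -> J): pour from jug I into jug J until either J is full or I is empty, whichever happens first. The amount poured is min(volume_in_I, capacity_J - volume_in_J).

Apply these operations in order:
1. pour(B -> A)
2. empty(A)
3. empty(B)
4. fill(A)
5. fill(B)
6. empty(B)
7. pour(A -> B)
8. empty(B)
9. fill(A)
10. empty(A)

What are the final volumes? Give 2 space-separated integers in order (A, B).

Answer: 0 0

Derivation:
Step 1: pour(B -> A) -> (A=11 B=1)
Step 2: empty(A) -> (A=0 B=1)
Step 3: empty(B) -> (A=0 B=0)
Step 4: fill(A) -> (A=11 B=0)
Step 5: fill(B) -> (A=11 B=12)
Step 6: empty(B) -> (A=11 B=0)
Step 7: pour(A -> B) -> (A=0 B=11)
Step 8: empty(B) -> (A=0 B=0)
Step 9: fill(A) -> (A=11 B=0)
Step 10: empty(A) -> (A=0 B=0)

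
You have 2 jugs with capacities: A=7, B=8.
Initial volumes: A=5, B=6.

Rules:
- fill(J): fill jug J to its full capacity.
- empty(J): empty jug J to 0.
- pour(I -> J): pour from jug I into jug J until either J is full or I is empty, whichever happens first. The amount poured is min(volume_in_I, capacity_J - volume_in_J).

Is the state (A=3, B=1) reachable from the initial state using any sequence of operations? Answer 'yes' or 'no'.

Answer: no

Derivation:
BFS explored all 31 reachable states.
Reachable set includes: (0,0), (0,1), (0,2), (0,3), (0,4), (0,5), (0,6), (0,7), (0,8), (1,0), (1,8), (2,0) ...
Target (A=3, B=1) not in reachable set → no.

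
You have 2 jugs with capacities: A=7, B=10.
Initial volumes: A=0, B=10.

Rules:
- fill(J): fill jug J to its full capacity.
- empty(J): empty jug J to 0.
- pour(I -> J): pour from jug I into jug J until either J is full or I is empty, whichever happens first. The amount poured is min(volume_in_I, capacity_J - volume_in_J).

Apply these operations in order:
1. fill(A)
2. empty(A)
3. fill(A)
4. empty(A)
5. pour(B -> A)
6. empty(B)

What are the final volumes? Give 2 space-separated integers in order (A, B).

Answer: 7 0

Derivation:
Step 1: fill(A) -> (A=7 B=10)
Step 2: empty(A) -> (A=0 B=10)
Step 3: fill(A) -> (A=7 B=10)
Step 4: empty(A) -> (A=0 B=10)
Step 5: pour(B -> A) -> (A=7 B=3)
Step 6: empty(B) -> (A=7 B=0)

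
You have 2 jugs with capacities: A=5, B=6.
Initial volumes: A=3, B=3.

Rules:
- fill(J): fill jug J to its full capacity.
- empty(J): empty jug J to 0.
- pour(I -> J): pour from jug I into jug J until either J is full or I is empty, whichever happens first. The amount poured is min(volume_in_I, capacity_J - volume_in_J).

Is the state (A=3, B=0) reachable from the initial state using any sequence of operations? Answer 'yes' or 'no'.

Answer: yes

Derivation:
BFS from (A=3, B=3):
  1. empty(B) -> (A=3 B=0)
Target reached → yes.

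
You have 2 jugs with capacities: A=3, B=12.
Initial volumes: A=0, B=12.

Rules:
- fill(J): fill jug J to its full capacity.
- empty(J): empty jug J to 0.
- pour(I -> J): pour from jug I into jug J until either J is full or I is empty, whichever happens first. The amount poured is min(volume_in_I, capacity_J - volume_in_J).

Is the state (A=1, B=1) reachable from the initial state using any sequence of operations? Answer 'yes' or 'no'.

Answer: no

Derivation:
BFS explored all 10 reachable states.
Reachable set includes: (0,0), (0,3), (0,6), (0,9), (0,12), (3,0), (3,3), (3,6), (3,9), (3,12)
Target (A=1, B=1) not in reachable set → no.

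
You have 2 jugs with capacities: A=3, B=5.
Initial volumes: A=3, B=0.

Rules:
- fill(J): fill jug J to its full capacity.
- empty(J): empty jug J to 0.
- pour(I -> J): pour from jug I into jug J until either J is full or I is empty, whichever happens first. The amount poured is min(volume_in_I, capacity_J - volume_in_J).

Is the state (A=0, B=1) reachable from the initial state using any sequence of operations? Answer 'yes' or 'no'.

Answer: yes

Derivation:
BFS from (A=3, B=0):
  1. pour(A -> B) -> (A=0 B=3)
  2. fill(A) -> (A=3 B=3)
  3. pour(A -> B) -> (A=1 B=5)
  4. empty(B) -> (A=1 B=0)
  5. pour(A -> B) -> (A=0 B=1)
Target reached → yes.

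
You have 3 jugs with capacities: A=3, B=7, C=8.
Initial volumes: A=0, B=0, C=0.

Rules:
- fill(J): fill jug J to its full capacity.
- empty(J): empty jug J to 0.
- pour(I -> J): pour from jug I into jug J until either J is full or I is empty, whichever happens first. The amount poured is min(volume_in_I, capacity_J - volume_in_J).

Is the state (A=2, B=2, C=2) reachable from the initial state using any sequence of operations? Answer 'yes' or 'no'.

Answer: no

Derivation:
BFS explored all 204 reachable states.
Reachable set includes: (0,0,0), (0,0,1), (0,0,2), (0,0,3), (0,0,4), (0,0,5), (0,0,6), (0,0,7), (0,0,8), (0,1,0), (0,1,1), (0,1,2) ...
Target (A=2, B=2, C=2) not in reachable set → no.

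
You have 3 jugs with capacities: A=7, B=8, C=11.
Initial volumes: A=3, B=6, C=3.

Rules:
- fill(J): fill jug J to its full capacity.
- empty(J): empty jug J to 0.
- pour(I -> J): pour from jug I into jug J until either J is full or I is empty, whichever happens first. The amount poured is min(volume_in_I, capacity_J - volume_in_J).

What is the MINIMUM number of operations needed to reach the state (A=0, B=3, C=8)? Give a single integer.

Answer: 4

Derivation:
BFS from (A=3, B=6, C=3). One shortest path:
  1. fill(B) -> (A=3 B=8 C=3)
  2. empty(C) -> (A=3 B=8 C=0)
  3. pour(B -> C) -> (A=3 B=0 C=8)
  4. pour(A -> B) -> (A=0 B=3 C=8)
Reached target in 4 moves.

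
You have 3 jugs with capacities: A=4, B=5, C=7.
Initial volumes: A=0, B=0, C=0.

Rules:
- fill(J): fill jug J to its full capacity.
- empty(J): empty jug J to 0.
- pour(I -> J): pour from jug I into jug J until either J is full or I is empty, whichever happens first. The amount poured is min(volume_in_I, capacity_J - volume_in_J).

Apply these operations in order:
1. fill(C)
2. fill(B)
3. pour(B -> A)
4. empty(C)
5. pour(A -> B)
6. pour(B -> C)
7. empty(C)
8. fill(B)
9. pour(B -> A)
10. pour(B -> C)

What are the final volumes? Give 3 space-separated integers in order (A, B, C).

Step 1: fill(C) -> (A=0 B=0 C=7)
Step 2: fill(B) -> (A=0 B=5 C=7)
Step 3: pour(B -> A) -> (A=4 B=1 C=7)
Step 4: empty(C) -> (A=4 B=1 C=0)
Step 5: pour(A -> B) -> (A=0 B=5 C=0)
Step 6: pour(B -> C) -> (A=0 B=0 C=5)
Step 7: empty(C) -> (A=0 B=0 C=0)
Step 8: fill(B) -> (A=0 B=5 C=0)
Step 9: pour(B -> A) -> (A=4 B=1 C=0)
Step 10: pour(B -> C) -> (A=4 B=0 C=1)

Answer: 4 0 1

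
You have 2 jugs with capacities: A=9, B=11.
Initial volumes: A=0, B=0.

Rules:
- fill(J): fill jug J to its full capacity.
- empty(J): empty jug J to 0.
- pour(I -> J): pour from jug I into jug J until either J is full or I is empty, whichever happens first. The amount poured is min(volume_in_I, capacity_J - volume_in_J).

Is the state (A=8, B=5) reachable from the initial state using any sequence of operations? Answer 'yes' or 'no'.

BFS explored all 40 reachable states.
Reachable set includes: (0,0), (0,1), (0,2), (0,3), (0,4), (0,5), (0,6), (0,7), (0,8), (0,9), (0,10), (0,11) ...
Target (A=8, B=5) not in reachable set → no.

Answer: no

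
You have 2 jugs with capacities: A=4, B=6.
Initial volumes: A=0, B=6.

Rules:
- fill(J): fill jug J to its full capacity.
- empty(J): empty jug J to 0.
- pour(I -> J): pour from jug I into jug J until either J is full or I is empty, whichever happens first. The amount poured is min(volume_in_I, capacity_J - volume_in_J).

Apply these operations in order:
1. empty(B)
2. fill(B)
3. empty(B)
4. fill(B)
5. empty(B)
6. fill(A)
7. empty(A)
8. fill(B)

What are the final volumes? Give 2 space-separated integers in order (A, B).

Step 1: empty(B) -> (A=0 B=0)
Step 2: fill(B) -> (A=0 B=6)
Step 3: empty(B) -> (A=0 B=0)
Step 4: fill(B) -> (A=0 B=6)
Step 5: empty(B) -> (A=0 B=0)
Step 6: fill(A) -> (A=4 B=0)
Step 7: empty(A) -> (A=0 B=0)
Step 8: fill(B) -> (A=0 B=6)

Answer: 0 6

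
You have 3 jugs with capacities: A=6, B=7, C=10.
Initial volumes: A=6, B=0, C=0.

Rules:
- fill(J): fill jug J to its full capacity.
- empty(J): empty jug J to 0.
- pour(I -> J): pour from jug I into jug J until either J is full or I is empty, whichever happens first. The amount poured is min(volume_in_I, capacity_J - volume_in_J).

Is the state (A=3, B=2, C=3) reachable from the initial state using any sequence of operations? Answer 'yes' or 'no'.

BFS explored all 346 reachable states.
Reachable set includes: (0,0,0), (0,0,1), (0,0,2), (0,0,3), (0,0,4), (0,0,5), (0,0,6), (0,0,7), (0,0,8), (0,0,9), (0,0,10), (0,1,0) ...
Target (A=3, B=2, C=3) not in reachable set → no.

Answer: no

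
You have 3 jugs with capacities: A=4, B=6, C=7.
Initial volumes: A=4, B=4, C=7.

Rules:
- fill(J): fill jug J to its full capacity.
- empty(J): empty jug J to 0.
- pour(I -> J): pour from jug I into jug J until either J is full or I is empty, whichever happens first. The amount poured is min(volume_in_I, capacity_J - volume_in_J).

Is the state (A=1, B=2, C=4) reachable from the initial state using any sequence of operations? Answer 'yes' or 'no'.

Answer: no

Derivation:
BFS explored all 190 reachable states.
Reachable set includes: (0,0,0), (0,0,1), (0,0,2), (0,0,3), (0,0,4), (0,0,5), (0,0,6), (0,0,7), (0,1,0), (0,1,1), (0,1,2), (0,1,3) ...
Target (A=1, B=2, C=4) not in reachable set → no.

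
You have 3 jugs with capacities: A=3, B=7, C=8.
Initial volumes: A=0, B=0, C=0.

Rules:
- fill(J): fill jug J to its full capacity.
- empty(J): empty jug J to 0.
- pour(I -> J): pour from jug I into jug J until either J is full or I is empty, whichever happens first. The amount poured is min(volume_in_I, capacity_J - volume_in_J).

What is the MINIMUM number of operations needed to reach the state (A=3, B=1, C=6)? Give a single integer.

Answer: 6

Derivation:
BFS from (A=0, B=0, C=0). One shortest path:
  1. fill(A) -> (A=3 B=0 C=0)
  2. fill(B) -> (A=3 B=7 C=0)
  3. pour(A -> C) -> (A=0 B=7 C=3)
  4. pour(B -> A) -> (A=3 B=4 C=3)
  5. pour(A -> C) -> (A=0 B=4 C=6)
  6. pour(B -> A) -> (A=3 B=1 C=6)
Reached target in 6 moves.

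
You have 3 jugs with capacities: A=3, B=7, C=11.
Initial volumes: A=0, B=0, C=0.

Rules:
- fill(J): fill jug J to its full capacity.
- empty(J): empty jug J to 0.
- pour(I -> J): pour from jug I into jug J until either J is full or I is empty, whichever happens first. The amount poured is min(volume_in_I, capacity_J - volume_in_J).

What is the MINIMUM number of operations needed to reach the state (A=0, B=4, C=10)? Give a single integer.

Answer: 5

Derivation:
BFS from (A=0, B=0, C=0). One shortest path:
  1. fill(B) -> (A=0 B=7 C=0)
  2. pour(B -> C) -> (A=0 B=0 C=7)
  3. fill(B) -> (A=0 B=7 C=7)
  4. pour(B -> A) -> (A=3 B=4 C=7)
  5. pour(A -> C) -> (A=0 B=4 C=10)
Reached target in 5 moves.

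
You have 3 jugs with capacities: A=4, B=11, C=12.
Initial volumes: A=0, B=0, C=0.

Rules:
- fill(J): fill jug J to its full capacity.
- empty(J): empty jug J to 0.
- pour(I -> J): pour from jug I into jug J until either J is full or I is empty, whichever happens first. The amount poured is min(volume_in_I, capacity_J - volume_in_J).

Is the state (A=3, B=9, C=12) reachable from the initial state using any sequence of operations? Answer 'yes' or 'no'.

BFS from (A=0, B=0, C=0):
  1. fill(C) -> (A=0 B=0 C=12)
  2. pour(C -> B) -> (A=0 B=11 C=1)
  3. pour(B -> A) -> (A=4 B=7 C=1)
  4. pour(A -> C) -> (A=0 B=7 C=5)
  5. pour(B -> A) -> (A=4 B=3 C=5)
  6. pour(A -> C) -> (A=0 B=3 C=9)
  7. pour(B -> A) -> (A=3 B=0 C=9)
  8. pour(C -> B) -> (A=3 B=9 C=0)
  9. fill(C) -> (A=3 B=9 C=12)
Target reached → yes.

Answer: yes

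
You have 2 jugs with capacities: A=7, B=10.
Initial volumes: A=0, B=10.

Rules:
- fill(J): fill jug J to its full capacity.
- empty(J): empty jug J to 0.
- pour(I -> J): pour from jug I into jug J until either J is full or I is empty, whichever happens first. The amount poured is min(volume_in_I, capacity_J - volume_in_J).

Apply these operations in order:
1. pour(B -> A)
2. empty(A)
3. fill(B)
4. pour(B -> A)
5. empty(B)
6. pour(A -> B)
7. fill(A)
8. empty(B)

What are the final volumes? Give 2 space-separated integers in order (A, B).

Step 1: pour(B -> A) -> (A=7 B=3)
Step 2: empty(A) -> (A=0 B=3)
Step 3: fill(B) -> (A=0 B=10)
Step 4: pour(B -> A) -> (A=7 B=3)
Step 5: empty(B) -> (A=7 B=0)
Step 6: pour(A -> B) -> (A=0 B=7)
Step 7: fill(A) -> (A=7 B=7)
Step 8: empty(B) -> (A=7 B=0)

Answer: 7 0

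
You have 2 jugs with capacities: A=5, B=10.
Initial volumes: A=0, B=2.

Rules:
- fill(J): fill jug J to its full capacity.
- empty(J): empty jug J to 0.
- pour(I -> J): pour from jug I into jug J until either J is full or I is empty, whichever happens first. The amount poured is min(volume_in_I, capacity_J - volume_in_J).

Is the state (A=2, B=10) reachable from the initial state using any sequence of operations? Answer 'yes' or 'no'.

Answer: yes

Derivation:
BFS from (A=0, B=2):
  1. pour(B -> A) -> (A=2 B=0)
  2. fill(B) -> (A=2 B=10)
Target reached → yes.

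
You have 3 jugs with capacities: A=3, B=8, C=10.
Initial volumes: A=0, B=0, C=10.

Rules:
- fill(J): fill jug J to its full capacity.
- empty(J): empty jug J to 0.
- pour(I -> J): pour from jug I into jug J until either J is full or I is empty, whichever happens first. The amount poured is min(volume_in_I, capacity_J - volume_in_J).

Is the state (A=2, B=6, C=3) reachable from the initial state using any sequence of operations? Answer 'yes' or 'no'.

BFS explored all 270 reachable states.
Reachable set includes: (0,0,0), (0,0,1), (0,0,2), (0,0,3), (0,0,4), (0,0,5), (0,0,6), (0,0,7), (0,0,8), (0,0,9), (0,0,10), (0,1,0) ...
Target (A=2, B=6, C=3) not in reachable set → no.

Answer: no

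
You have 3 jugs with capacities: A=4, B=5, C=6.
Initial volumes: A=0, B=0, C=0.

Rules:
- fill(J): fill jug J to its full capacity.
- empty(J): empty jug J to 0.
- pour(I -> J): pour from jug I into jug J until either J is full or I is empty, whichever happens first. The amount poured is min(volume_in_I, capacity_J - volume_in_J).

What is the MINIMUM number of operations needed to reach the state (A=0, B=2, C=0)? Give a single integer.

Answer: 4

Derivation:
BFS from (A=0, B=0, C=0). One shortest path:
  1. fill(C) -> (A=0 B=0 C=6)
  2. pour(C -> A) -> (A=4 B=0 C=2)
  3. empty(A) -> (A=0 B=0 C=2)
  4. pour(C -> B) -> (A=0 B=2 C=0)
Reached target in 4 moves.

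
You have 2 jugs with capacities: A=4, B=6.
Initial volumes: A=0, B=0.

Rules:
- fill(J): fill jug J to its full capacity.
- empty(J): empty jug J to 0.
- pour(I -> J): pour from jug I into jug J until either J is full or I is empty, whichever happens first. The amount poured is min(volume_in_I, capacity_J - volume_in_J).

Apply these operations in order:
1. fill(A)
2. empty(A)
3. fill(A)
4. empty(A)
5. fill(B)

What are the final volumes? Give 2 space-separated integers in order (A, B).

Answer: 0 6

Derivation:
Step 1: fill(A) -> (A=4 B=0)
Step 2: empty(A) -> (A=0 B=0)
Step 3: fill(A) -> (A=4 B=0)
Step 4: empty(A) -> (A=0 B=0)
Step 5: fill(B) -> (A=0 B=6)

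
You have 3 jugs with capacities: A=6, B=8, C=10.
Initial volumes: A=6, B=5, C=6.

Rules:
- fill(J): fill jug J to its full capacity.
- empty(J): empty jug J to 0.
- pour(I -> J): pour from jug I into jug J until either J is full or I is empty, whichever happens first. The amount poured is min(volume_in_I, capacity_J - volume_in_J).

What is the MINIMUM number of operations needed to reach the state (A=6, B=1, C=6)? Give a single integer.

Answer: 4

Derivation:
BFS from (A=6, B=5, C=6). One shortest path:
  1. pour(B -> C) -> (A=6 B=1 C=10)
  2. empty(C) -> (A=6 B=1 C=0)
  3. pour(A -> C) -> (A=0 B=1 C=6)
  4. fill(A) -> (A=6 B=1 C=6)
Reached target in 4 moves.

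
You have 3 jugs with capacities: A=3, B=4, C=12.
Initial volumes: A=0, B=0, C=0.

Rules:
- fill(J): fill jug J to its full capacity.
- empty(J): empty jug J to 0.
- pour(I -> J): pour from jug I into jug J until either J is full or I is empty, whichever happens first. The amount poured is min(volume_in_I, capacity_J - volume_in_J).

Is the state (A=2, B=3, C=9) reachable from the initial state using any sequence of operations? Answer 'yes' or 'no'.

BFS explored all 194 reachable states.
Reachable set includes: (0,0,0), (0,0,1), (0,0,2), (0,0,3), (0,0,4), (0,0,5), (0,0,6), (0,0,7), (0,0,8), (0,0,9), (0,0,10), (0,0,11) ...
Target (A=2, B=3, C=9) not in reachable set → no.

Answer: no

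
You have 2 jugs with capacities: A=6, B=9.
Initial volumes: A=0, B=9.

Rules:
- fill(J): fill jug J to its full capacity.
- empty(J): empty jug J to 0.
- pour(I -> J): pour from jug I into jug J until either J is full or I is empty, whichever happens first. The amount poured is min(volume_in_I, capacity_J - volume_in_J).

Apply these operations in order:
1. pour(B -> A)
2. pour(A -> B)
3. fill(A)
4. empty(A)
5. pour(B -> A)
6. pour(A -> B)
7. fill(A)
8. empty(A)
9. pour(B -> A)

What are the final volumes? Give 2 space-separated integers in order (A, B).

Step 1: pour(B -> A) -> (A=6 B=3)
Step 2: pour(A -> B) -> (A=0 B=9)
Step 3: fill(A) -> (A=6 B=9)
Step 4: empty(A) -> (A=0 B=9)
Step 5: pour(B -> A) -> (A=6 B=3)
Step 6: pour(A -> B) -> (A=0 B=9)
Step 7: fill(A) -> (A=6 B=9)
Step 8: empty(A) -> (A=0 B=9)
Step 9: pour(B -> A) -> (A=6 B=3)

Answer: 6 3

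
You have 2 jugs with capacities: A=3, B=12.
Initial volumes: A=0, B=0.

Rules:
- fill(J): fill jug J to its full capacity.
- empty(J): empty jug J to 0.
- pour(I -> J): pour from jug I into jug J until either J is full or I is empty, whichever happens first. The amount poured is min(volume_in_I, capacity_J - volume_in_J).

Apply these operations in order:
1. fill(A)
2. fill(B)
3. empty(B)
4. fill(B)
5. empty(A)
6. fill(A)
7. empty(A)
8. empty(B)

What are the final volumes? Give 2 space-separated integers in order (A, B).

Answer: 0 0

Derivation:
Step 1: fill(A) -> (A=3 B=0)
Step 2: fill(B) -> (A=3 B=12)
Step 3: empty(B) -> (A=3 B=0)
Step 4: fill(B) -> (A=3 B=12)
Step 5: empty(A) -> (A=0 B=12)
Step 6: fill(A) -> (A=3 B=12)
Step 7: empty(A) -> (A=0 B=12)
Step 8: empty(B) -> (A=0 B=0)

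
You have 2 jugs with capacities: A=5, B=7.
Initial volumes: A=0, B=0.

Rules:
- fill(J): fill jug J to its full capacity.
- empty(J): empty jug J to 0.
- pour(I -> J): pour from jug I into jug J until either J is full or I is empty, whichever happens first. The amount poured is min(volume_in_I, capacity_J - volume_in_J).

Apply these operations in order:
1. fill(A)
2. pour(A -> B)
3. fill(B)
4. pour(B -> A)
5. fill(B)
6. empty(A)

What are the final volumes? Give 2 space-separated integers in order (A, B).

Answer: 0 7

Derivation:
Step 1: fill(A) -> (A=5 B=0)
Step 2: pour(A -> B) -> (A=0 B=5)
Step 3: fill(B) -> (A=0 B=7)
Step 4: pour(B -> A) -> (A=5 B=2)
Step 5: fill(B) -> (A=5 B=7)
Step 6: empty(A) -> (A=0 B=7)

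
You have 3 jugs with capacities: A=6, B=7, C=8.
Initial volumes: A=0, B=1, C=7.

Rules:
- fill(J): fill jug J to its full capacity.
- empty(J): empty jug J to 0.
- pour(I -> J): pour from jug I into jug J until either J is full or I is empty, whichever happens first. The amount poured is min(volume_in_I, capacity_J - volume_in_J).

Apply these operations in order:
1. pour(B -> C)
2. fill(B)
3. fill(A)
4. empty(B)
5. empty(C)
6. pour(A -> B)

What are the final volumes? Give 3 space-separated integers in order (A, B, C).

Step 1: pour(B -> C) -> (A=0 B=0 C=8)
Step 2: fill(B) -> (A=0 B=7 C=8)
Step 3: fill(A) -> (A=6 B=7 C=8)
Step 4: empty(B) -> (A=6 B=0 C=8)
Step 5: empty(C) -> (A=6 B=0 C=0)
Step 6: pour(A -> B) -> (A=0 B=6 C=0)

Answer: 0 6 0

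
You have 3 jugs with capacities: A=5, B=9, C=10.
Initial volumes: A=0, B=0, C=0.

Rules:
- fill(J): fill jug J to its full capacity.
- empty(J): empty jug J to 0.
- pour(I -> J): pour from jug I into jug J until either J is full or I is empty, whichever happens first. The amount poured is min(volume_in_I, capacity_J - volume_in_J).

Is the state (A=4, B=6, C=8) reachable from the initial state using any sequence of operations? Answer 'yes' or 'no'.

BFS explored all 372 reachable states.
Reachable set includes: (0,0,0), (0,0,1), (0,0,2), (0,0,3), (0,0,4), (0,0,5), (0,0,6), (0,0,7), (0,0,8), (0,0,9), (0,0,10), (0,1,0) ...
Target (A=4, B=6, C=8) not in reachable set → no.

Answer: no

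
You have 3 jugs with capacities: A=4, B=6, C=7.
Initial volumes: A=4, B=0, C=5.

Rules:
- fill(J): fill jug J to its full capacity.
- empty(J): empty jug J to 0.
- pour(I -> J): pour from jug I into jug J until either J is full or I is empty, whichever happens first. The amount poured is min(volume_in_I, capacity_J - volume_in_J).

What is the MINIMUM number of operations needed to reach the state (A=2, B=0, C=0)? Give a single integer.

Answer: 2

Derivation:
BFS from (A=4, B=0, C=5). One shortest path:
  1. pour(A -> C) -> (A=2 B=0 C=7)
  2. empty(C) -> (A=2 B=0 C=0)
Reached target in 2 moves.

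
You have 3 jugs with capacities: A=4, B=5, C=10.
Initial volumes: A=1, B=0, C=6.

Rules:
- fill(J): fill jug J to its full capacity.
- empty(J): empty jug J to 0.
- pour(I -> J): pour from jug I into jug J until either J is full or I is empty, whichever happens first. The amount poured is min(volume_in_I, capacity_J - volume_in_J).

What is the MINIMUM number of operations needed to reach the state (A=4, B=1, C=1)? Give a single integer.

BFS from (A=1, B=0, C=6). One shortest path:
  1. empty(A) -> (A=0 B=0 C=6)
  2. pour(C -> B) -> (A=0 B=5 C=1)
  3. pour(B -> A) -> (A=4 B=1 C=1)
Reached target in 3 moves.

Answer: 3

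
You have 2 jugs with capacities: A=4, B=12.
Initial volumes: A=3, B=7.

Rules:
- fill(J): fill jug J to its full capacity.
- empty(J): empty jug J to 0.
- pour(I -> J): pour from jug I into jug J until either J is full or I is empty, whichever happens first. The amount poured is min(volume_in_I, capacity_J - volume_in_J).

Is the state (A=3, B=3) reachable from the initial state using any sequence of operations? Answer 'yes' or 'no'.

BFS explored all 25 reachable states.
Reachable set includes: (0,0), (0,2), (0,3), (0,4), (0,6), (0,7), (0,8), (0,10), (0,11), (0,12), (2,0), (2,12) ...
Target (A=3, B=3) not in reachable set → no.

Answer: no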